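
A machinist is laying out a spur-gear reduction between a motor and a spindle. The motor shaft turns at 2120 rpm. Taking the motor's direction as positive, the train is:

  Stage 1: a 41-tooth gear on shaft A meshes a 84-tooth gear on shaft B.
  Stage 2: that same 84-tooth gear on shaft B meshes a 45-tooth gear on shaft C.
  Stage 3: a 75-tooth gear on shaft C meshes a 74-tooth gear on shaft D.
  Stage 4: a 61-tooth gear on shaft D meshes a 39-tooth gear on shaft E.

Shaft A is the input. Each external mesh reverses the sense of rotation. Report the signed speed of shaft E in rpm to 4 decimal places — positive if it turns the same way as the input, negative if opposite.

Stage 1 [41T→84T]: ω = 2120.0000×41/84 = 1034.7619 rpm, dir flips to −; running = −1034.7619
Stage 2 [84T→45T]: ω = 1034.7619×84/45 = 1931.5556 rpm, dir flips to +; running = +1931.5556
Stage 3 [75T→74T]: ω = 1931.5556×75/74 = 1957.6577 rpm, dir flips to −; running = −1957.6577
Stage 4 [61T→39T]: ω = 1957.6577×61/39 = 3061.9774 rpm, dir flips to +; running = +3061.9774

+3061.9774 rpm (same as input, |ω| = 3061.9774 rpm)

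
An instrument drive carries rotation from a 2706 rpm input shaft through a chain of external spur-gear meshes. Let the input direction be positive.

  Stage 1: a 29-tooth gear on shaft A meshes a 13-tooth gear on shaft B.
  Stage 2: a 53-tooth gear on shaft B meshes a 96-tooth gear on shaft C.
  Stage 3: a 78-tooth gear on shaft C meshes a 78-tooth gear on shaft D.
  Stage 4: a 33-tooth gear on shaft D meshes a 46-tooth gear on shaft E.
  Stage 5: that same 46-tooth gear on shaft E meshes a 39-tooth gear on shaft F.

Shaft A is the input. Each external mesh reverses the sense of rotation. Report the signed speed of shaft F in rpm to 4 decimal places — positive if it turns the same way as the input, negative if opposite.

Stage 1 [29T→13T]: ω = 2706.0000×29/13 = 6036.4615 rpm, dir flips to −; running = −6036.4615
Stage 2 [53T→96T]: ω = 6036.4615×53/96 = 3332.6298 rpm, dir flips to +; running = +3332.6298
Stage 3 [78T→78T]: ω = 3332.6298×78/78 = 3332.6298 rpm, dir flips to −; running = −3332.6298
Stage 4 [33T→46T]: ω = 3332.6298×33/46 = 2390.7996 rpm, dir flips to +; running = +2390.7996
Stage 5 [46T→39T]: ω = 2390.7996×46/39 = 2819.9175 rpm, dir flips to −; running = −2819.9175

-2819.9175 rpm (opposite to input, |ω| = 2819.9175 rpm)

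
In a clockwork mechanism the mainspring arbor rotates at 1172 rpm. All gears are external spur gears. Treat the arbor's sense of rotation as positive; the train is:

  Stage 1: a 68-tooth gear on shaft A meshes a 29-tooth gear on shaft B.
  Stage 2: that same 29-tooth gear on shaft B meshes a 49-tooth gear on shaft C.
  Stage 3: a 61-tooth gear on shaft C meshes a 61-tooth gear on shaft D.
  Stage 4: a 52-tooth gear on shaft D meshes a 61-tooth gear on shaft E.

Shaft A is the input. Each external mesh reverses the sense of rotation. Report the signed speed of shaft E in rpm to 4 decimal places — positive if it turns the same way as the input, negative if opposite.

+1386.4811 rpm (same as input, |ω| = 1386.4811 rpm)

Stage 1 [68T→29T]: ω = 1172.0000×68/29 = 2748.1379 rpm, dir flips to −; running = −2748.1379
Stage 2 [29T→49T]: ω = 2748.1379×29/49 = 1626.4490 rpm, dir flips to +; running = +1626.4490
Stage 3 [61T→61T]: ω = 1626.4490×61/61 = 1626.4490 rpm, dir flips to −; running = −1626.4490
Stage 4 [52T→61T]: ω = 1626.4490×52/61 = 1386.4811 rpm, dir flips to +; running = +1386.4811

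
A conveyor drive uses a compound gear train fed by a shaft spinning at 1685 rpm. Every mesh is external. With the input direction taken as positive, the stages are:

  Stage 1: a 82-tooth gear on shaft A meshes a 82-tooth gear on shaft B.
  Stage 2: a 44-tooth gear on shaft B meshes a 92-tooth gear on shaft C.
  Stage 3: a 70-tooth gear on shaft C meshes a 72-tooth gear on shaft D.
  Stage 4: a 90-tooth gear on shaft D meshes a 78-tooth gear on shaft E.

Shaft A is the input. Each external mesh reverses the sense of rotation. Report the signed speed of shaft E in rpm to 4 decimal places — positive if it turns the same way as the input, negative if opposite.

+904.0203 rpm (same as input, |ω| = 904.0203 rpm)

Stage 1 [82T→82T]: ω = 1685.0000×82/82 = 1685.0000 rpm, dir flips to −; running = −1685.0000
Stage 2 [44T→92T]: ω = 1685.0000×44/92 = 805.8696 rpm, dir flips to +; running = +805.8696
Stage 3 [70T→72T]: ω = 805.8696×70/72 = 783.4843 rpm, dir flips to −; running = −783.4843
Stage 4 [90T→78T]: ω = 783.4843×90/78 = 904.0203 rpm, dir flips to +; running = +904.0203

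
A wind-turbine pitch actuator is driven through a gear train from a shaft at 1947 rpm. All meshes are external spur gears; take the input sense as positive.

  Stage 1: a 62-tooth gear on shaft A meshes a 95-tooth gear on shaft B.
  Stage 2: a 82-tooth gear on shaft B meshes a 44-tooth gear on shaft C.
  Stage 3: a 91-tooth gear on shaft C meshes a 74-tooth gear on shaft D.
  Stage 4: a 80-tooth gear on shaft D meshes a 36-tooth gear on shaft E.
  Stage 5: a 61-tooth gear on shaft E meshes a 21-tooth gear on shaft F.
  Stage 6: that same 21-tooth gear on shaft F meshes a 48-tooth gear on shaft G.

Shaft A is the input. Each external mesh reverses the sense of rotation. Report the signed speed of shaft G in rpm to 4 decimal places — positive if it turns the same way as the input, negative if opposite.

Stage 1 [62T→95T]: ω = 1947.0000×62/95 = 1270.6737 rpm, dir flips to −; running = −1270.6737
Stage 2 [82T→44T]: ω = 1270.6737×82/44 = 2368.0737 rpm, dir flips to +; running = +2368.0737
Stage 3 [91T→74T]: ω = 2368.0737×91/74 = 2912.0906 rpm, dir flips to −; running = −2912.0906
Stage 4 [80T→36T]: ω = 2912.0906×80/36 = 6471.3125 rpm, dir flips to +; running = +6471.3125
Stage 5 [61T→21T]: ω = 6471.3125×61/21 = 18797.6219 rpm, dir flips to −; running = −18797.6219
Stage 6 [21T→48T]: ω = 18797.6219×21/48 = 8223.9596 rpm, dir flips to +; running = +8223.9596

+8223.9596 rpm (same as input, |ω| = 8223.9596 rpm)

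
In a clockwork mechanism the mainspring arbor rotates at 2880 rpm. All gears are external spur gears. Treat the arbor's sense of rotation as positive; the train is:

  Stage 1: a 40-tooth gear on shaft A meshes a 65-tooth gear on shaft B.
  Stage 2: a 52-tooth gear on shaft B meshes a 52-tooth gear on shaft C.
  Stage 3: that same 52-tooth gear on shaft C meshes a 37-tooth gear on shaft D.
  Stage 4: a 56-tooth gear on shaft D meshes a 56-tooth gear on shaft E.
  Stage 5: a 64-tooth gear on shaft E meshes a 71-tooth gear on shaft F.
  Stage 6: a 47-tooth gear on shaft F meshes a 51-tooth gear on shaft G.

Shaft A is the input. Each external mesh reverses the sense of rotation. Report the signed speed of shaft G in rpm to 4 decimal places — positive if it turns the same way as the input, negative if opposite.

Stage 1 [40T→65T]: ω = 2880.0000×40/65 = 1772.3077 rpm, dir flips to −; running = −1772.3077
Stage 2 [52T→52T]: ω = 1772.3077×52/52 = 1772.3077 rpm, dir flips to +; running = +1772.3077
Stage 3 [52T→37T]: ω = 1772.3077×52/37 = 2490.8108 rpm, dir flips to −; running = −2490.8108
Stage 4 [56T→56T]: ω = 2490.8108×56/56 = 2490.8108 rpm, dir flips to +; running = +2490.8108
Stage 5 [64T→71T]: ω = 2490.8108×64/71 = 2245.2379 rpm, dir flips to −; running = −2245.2379
Stage 6 [47T→51T]: ω = 2245.2379×47/51 = 2069.1408 rpm, dir flips to +; running = +2069.1408

+2069.1408 rpm (same as input, |ω| = 2069.1408 rpm)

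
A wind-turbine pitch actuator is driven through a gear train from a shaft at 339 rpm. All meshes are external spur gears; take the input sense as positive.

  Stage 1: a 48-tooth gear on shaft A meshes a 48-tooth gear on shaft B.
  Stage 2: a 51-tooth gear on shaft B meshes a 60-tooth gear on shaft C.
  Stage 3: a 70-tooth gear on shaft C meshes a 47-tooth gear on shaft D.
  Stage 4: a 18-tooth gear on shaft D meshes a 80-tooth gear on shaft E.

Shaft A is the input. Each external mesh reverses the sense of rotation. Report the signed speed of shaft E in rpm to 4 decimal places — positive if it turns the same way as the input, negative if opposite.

+96.5609 rpm (same as input, |ω| = 96.5609 rpm)

Stage 1 [48T→48T]: ω = 339.0000×48/48 = 339.0000 rpm, dir flips to −; running = −339.0000
Stage 2 [51T→60T]: ω = 339.0000×51/60 = 288.1500 rpm, dir flips to +; running = +288.1500
Stage 3 [70T→47T]: ω = 288.1500×70/47 = 429.1596 rpm, dir flips to −; running = −429.1596
Stage 4 [18T→80T]: ω = 429.1596×18/80 = 96.5609 rpm, dir flips to +; running = +96.5609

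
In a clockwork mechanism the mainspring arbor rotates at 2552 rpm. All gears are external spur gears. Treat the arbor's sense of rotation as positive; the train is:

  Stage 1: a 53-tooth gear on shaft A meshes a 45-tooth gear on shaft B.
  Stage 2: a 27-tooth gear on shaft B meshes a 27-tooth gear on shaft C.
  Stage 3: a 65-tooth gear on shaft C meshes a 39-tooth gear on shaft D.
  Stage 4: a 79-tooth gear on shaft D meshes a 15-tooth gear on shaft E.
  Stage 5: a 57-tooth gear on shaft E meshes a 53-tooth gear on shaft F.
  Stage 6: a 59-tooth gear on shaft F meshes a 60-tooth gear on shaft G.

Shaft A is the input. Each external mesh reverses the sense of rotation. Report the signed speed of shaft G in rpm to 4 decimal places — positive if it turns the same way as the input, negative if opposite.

Stage 1 [53T→45T]: ω = 2552.0000×53/45 = 3005.6889 rpm, dir flips to −; running = −3005.6889
Stage 2 [27T→27T]: ω = 3005.6889×27/27 = 3005.6889 rpm, dir flips to +; running = +3005.6889
Stage 3 [65T→39T]: ω = 3005.6889×65/39 = 5009.4815 rpm, dir flips to −; running = −5009.4815
Stage 4 [79T→15T]: ω = 5009.4815×79/15 = 26383.2691 rpm, dir flips to +; running = +26383.2691
Stage 5 [57T→53T]: ω = 26383.2691×57/53 = 28374.4593 rpm, dir flips to −; running = −28374.4593
Stage 6 [59T→60T]: ω = 28374.4593×59/60 = 27901.5516 rpm, dir flips to +; running = +27901.5516

+27901.5516 rpm (same as input, |ω| = 27901.5516 rpm)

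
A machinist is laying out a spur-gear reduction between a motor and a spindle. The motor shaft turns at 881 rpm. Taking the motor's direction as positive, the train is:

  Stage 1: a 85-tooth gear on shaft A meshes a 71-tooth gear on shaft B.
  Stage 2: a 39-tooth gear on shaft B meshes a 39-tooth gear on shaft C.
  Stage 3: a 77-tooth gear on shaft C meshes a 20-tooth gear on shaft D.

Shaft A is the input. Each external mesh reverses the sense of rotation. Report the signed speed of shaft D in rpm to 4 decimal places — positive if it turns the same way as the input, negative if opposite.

Stage 1 [85T→71T]: ω = 881.0000×85/71 = 1054.7183 rpm, dir flips to −; running = −1054.7183
Stage 2 [39T→39T]: ω = 1054.7183×39/39 = 1054.7183 rpm, dir flips to +; running = +1054.7183
Stage 3 [77T→20T]: ω = 1054.7183×77/20 = 4060.6655 rpm, dir flips to −; running = −4060.6655

-4060.6655 rpm (opposite to input, |ω| = 4060.6655 rpm)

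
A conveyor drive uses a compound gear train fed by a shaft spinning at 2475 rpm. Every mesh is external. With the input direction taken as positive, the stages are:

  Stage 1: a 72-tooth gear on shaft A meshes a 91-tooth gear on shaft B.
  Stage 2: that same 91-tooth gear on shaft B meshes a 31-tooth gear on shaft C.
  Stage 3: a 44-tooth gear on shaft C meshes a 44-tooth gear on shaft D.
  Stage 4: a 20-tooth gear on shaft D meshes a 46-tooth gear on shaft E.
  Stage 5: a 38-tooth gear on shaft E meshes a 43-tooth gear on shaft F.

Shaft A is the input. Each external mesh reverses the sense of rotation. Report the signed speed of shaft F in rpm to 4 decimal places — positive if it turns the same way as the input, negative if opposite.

-2208.6826 rpm (opposite to input, |ω| = 2208.6826 rpm)

Stage 1 [72T→91T]: ω = 2475.0000×72/91 = 1958.2418 rpm, dir flips to −; running = −1958.2418
Stage 2 [91T→31T]: ω = 1958.2418×91/31 = 5748.3871 rpm, dir flips to +; running = +5748.3871
Stage 3 [44T→44T]: ω = 5748.3871×44/44 = 5748.3871 rpm, dir flips to −; running = −5748.3871
Stage 4 [20T→46T]: ω = 5748.3871×20/46 = 2499.2987 rpm, dir flips to +; running = +2499.2987
Stage 5 [38T→43T]: ω = 2499.2987×38/43 = 2208.6826 rpm, dir flips to −; running = −2208.6826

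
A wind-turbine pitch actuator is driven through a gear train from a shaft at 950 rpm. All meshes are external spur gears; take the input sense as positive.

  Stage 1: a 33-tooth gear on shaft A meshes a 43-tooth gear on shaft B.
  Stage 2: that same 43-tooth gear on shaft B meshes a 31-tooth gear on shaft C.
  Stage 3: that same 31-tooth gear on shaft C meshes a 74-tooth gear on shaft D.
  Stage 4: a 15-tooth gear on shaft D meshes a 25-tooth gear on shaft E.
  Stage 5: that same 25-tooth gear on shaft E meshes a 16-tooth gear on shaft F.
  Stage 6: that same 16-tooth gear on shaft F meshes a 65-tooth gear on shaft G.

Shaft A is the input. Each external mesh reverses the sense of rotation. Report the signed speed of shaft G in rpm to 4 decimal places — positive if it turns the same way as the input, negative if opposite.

Stage 1 [33T→43T]: ω = 950.0000×33/43 = 729.0698 rpm, dir flips to −; running = −729.0698
Stage 2 [43T→31T]: ω = 729.0698×43/31 = 1011.2903 rpm, dir flips to +; running = +1011.2903
Stage 3 [31T→74T]: ω = 1011.2903×31/74 = 423.6486 rpm, dir flips to −; running = −423.6486
Stage 4 [15T→25T]: ω = 423.6486×15/25 = 254.1892 rpm, dir flips to +; running = +254.1892
Stage 5 [25T→16T]: ω = 254.1892×25/16 = 397.1706 rpm, dir flips to −; running = −397.1706
Stage 6 [16T→65T]: ω = 397.1706×16/65 = 97.7651 rpm, dir flips to +; running = +97.7651

+97.7651 rpm (same as input, |ω| = 97.7651 rpm)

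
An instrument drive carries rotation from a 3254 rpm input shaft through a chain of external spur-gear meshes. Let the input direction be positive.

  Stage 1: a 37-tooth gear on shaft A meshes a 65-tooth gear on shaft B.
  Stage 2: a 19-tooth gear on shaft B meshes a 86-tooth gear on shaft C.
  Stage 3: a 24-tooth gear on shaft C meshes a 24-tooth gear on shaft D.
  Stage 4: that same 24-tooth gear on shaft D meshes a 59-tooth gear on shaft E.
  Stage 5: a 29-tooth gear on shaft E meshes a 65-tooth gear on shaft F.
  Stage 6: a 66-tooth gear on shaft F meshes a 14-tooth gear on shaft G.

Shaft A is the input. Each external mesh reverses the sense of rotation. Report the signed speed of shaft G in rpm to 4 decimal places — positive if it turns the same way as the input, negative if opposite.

Stage 1 [37T→65T]: ω = 3254.0000×37/65 = 1852.2769 rpm, dir flips to −; running = −1852.2769
Stage 2 [19T→86T]: ω = 1852.2769×19/86 = 409.2240 rpm, dir flips to +; running = +409.2240
Stage 3 [24T→24T]: ω = 409.2240×24/24 = 409.2240 rpm, dir flips to −; running = −409.2240
Stage 4 [24T→59T]: ω = 409.2240×24/59 = 166.4640 rpm, dir flips to +; running = +166.4640
Stage 5 [29T→65T]: ω = 166.4640×29/65 = 74.2685 rpm, dir flips to −; running = −74.2685
Stage 6 [66T→14T]: ω = 74.2685×66/14 = 350.1232 rpm, dir flips to +; running = +350.1232

+350.1232 rpm (same as input, |ω| = 350.1232 rpm)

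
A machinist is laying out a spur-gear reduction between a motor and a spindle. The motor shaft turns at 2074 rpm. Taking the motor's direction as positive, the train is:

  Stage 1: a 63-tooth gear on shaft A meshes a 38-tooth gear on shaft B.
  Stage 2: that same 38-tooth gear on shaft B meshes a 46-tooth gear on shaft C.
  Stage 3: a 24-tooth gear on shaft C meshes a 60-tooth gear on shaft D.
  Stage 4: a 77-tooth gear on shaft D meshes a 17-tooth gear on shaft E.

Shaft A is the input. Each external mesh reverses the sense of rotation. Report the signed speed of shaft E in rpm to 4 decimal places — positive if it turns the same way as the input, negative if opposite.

+5146.2783 rpm (same as input, |ω| = 5146.2783 rpm)

Stage 1 [63T→38T]: ω = 2074.0000×63/38 = 3438.4737 rpm, dir flips to −; running = −3438.4737
Stage 2 [38T→46T]: ω = 3438.4737×38/46 = 2840.4783 rpm, dir flips to +; running = +2840.4783
Stage 3 [24T→60T]: ω = 2840.4783×24/60 = 1136.1913 rpm, dir flips to −; running = −1136.1913
Stage 4 [77T→17T]: ω = 1136.1913×77/17 = 5146.2783 rpm, dir flips to +; running = +5146.2783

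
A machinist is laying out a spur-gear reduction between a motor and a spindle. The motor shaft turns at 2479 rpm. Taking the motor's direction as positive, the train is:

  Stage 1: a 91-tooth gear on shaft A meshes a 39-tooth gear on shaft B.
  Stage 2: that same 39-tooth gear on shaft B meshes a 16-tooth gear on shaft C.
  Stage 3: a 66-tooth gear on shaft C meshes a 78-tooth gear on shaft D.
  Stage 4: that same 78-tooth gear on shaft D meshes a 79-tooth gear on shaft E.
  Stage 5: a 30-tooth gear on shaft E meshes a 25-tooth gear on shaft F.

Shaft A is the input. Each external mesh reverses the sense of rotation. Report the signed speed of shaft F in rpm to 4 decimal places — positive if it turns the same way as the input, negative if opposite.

-14135.0070 rpm (opposite to input, |ω| = 14135.0070 rpm)

Stage 1 [91T→39T]: ω = 2479.0000×91/39 = 5784.3333 rpm, dir flips to −; running = −5784.3333
Stage 2 [39T→16T]: ω = 5784.3333×39/16 = 14099.3125 rpm, dir flips to +; running = +14099.3125
Stage 3 [66T→78T]: ω = 14099.3125×66/78 = 11930.1875 rpm, dir flips to −; running = −11930.1875
Stage 4 [78T→79T]: ω = 11930.1875×78/79 = 11779.1725 rpm, dir flips to +; running = +11779.1725
Stage 5 [30T→25T]: ω = 11779.1725×30/25 = 14135.0070 rpm, dir flips to −; running = −14135.0070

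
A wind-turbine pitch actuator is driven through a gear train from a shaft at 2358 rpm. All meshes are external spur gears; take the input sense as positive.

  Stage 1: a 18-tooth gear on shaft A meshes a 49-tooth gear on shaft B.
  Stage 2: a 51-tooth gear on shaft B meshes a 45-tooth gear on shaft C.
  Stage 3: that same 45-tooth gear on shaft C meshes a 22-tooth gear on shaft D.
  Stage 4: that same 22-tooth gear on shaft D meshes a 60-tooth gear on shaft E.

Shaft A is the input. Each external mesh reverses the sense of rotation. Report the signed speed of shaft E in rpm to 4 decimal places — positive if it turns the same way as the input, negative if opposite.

+736.2735 rpm (same as input, |ω| = 736.2735 rpm)

Stage 1 [18T→49T]: ω = 2358.0000×18/49 = 866.2041 rpm, dir flips to −; running = −866.2041
Stage 2 [51T→45T]: ω = 866.2041×51/45 = 981.6980 rpm, dir flips to +; running = +981.6980
Stage 3 [45T→22T]: ω = 981.6980×45/22 = 2008.0186 rpm, dir flips to −; running = −2008.0186
Stage 4 [22T→60T]: ω = 2008.0186×22/60 = 736.2735 rpm, dir flips to +; running = +736.2735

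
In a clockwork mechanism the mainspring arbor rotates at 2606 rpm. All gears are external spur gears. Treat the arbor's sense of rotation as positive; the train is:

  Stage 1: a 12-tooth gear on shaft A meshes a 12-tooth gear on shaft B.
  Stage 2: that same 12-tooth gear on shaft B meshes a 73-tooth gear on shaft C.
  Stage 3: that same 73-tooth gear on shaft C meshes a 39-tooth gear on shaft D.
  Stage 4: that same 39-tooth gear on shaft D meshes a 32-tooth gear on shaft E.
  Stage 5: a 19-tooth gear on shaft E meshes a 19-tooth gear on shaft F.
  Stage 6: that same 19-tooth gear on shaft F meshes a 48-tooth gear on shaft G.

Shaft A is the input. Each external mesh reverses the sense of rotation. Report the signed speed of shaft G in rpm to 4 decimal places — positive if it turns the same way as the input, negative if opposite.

+386.8281 rpm (same as input, |ω| = 386.8281 rpm)

Stage 1 [12T→12T]: ω = 2606.0000×12/12 = 2606.0000 rpm, dir flips to −; running = −2606.0000
Stage 2 [12T→73T]: ω = 2606.0000×12/73 = 428.3836 rpm, dir flips to +; running = +428.3836
Stage 3 [73T→39T]: ω = 428.3836×73/39 = 801.8462 rpm, dir flips to −; running = −801.8462
Stage 4 [39T→32T]: ω = 801.8462×39/32 = 977.2500 rpm, dir flips to +; running = +977.2500
Stage 5 [19T→19T]: ω = 977.2500×19/19 = 977.2500 rpm, dir flips to −; running = −977.2500
Stage 6 [19T→48T]: ω = 977.2500×19/48 = 386.8281 rpm, dir flips to +; running = +386.8281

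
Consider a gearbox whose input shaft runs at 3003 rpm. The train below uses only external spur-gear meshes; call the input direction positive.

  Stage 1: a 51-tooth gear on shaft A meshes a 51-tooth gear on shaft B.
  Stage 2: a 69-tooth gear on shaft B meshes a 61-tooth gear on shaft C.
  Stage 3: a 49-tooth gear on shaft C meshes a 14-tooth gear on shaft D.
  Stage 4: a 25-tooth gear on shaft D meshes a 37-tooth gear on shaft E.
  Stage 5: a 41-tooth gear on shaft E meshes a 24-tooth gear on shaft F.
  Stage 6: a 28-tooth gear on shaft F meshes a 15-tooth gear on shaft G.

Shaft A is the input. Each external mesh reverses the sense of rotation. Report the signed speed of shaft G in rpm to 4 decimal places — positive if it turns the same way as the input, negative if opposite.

+25616.5302 rpm (same as input, |ω| = 25616.5302 rpm)

Stage 1 [51T→51T]: ω = 3003.0000×51/51 = 3003.0000 rpm, dir flips to −; running = −3003.0000
Stage 2 [69T→61T]: ω = 3003.0000×69/61 = 3396.8361 rpm, dir flips to +; running = +3396.8361
Stage 3 [49T→14T]: ω = 3396.8361×49/14 = 11888.9262 rpm, dir flips to −; running = −11888.9262
Stage 4 [25T→37T]: ω = 11888.9262×25/37 = 8033.0583 rpm, dir flips to +; running = +8033.0583
Stage 5 [41T→24T]: ω = 8033.0583×41/24 = 13723.1412 rpm, dir flips to −; running = −13723.1412
Stage 6 [28T→15T]: ω = 13723.1412×28/15 = 25616.5302 rpm, dir flips to +; running = +25616.5302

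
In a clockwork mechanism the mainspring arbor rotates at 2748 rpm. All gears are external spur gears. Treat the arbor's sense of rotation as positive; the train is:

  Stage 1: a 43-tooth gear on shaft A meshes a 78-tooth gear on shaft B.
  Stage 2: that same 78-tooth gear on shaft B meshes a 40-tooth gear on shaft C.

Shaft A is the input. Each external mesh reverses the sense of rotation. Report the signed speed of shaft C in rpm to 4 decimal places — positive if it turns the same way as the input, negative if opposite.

Stage 1 [43T→78T]: ω = 2748.0000×43/78 = 1514.9231 rpm, dir flips to −; running = −1514.9231
Stage 2 [78T→40T]: ω = 1514.9231×78/40 = 2954.1000 rpm, dir flips to +; running = +2954.1000

+2954.1000 rpm (same as input, |ω| = 2954.1000 rpm)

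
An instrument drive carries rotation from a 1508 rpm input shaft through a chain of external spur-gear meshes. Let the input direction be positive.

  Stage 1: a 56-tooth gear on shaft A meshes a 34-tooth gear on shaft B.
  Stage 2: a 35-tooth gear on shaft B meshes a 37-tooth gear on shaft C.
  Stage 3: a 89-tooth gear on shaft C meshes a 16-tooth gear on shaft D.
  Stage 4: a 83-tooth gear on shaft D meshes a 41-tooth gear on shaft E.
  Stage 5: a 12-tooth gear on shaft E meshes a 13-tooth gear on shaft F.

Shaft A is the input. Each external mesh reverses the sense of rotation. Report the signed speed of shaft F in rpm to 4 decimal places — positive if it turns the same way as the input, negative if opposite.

-24421.8706 rpm (opposite to input, |ω| = 24421.8706 rpm)

Stage 1 [56T→34T]: ω = 1508.0000×56/34 = 2483.7647 rpm, dir flips to −; running = −2483.7647
Stage 2 [35T→37T]: ω = 2483.7647×35/37 = 2349.5072 rpm, dir flips to +; running = +2349.5072
Stage 3 [89T→16T]: ω = 2349.5072×89/16 = 13069.1335 rpm, dir flips to −; running = −13069.1335
Stage 4 [83T→41T]: ω = 13069.1335×83/41 = 26457.0264 rpm, dir flips to +; running = +26457.0264
Stage 5 [12T→13T]: ω = 26457.0264×12/13 = 24421.8706 rpm, dir flips to −; running = −24421.8706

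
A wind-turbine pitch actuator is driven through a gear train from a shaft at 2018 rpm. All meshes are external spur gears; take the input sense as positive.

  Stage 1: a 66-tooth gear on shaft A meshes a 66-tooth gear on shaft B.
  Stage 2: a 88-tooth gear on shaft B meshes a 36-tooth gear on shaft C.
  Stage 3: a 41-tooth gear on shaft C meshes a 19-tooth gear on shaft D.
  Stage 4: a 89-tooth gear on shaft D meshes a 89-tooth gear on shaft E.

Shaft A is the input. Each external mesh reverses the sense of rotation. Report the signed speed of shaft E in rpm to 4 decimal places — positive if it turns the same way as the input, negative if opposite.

+10644.6550 rpm (same as input, |ω| = 10644.6550 rpm)

Stage 1 [66T→66T]: ω = 2018.0000×66/66 = 2018.0000 rpm, dir flips to −; running = −2018.0000
Stage 2 [88T→36T]: ω = 2018.0000×88/36 = 4932.8889 rpm, dir flips to +; running = +4932.8889
Stage 3 [41T→19T]: ω = 4932.8889×41/19 = 10644.6550 rpm, dir flips to −; running = −10644.6550
Stage 4 [89T→89T]: ω = 10644.6550×89/89 = 10644.6550 rpm, dir flips to +; running = +10644.6550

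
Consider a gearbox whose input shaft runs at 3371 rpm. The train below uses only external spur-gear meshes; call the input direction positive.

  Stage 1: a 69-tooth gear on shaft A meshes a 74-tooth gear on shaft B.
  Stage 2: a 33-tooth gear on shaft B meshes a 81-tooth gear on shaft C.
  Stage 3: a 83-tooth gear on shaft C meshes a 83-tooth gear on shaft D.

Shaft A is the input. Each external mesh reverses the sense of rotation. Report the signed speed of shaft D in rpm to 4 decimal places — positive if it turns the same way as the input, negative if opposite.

-1280.5751 rpm (opposite to input, |ω| = 1280.5751 rpm)

Stage 1 [69T→74T]: ω = 3371.0000×69/74 = 3143.2297 rpm, dir flips to −; running = −3143.2297
Stage 2 [33T→81T]: ω = 3143.2297×33/81 = 1280.5751 rpm, dir flips to +; running = +1280.5751
Stage 3 [83T→83T]: ω = 1280.5751×83/83 = 1280.5751 rpm, dir flips to −; running = −1280.5751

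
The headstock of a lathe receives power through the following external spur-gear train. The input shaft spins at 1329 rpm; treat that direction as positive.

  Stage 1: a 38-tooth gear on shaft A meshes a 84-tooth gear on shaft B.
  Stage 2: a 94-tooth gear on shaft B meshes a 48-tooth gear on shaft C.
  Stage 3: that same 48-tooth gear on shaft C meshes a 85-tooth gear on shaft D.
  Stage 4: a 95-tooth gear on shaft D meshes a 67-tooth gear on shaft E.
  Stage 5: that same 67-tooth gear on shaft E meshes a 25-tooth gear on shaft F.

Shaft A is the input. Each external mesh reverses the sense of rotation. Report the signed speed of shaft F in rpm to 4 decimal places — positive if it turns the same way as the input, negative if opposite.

-2526.5146 rpm (opposite to input, |ω| = 2526.5146 rpm)

Stage 1 [38T→84T]: ω = 1329.0000×38/84 = 601.2143 rpm, dir flips to −; running = −601.2143
Stage 2 [94T→48T]: ω = 601.2143×94/48 = 1177.3780 rpm, dir flips to +; running = +1177.3780
Stage 3 [48T→85T]: ω = 1177.3780×48/85 = 664.8723 rpm, dir flips to −; running = −664.8723
Stage 4 [95T→67T]: ω = 664.8723×95/67 = 942.7293 rpm, dir flips to +; running = +942.7293
Stage 5 [67T→25T]: ω = 942.7293×67/25 = 2526.5146 rpm, dir flips to −; running = −2526.5146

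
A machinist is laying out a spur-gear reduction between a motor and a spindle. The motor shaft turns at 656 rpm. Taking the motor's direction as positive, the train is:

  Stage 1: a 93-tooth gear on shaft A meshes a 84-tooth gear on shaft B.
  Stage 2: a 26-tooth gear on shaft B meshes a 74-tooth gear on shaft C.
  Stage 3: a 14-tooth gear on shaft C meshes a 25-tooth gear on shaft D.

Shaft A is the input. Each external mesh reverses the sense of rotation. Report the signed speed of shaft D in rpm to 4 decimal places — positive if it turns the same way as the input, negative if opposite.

-142.9016 rpm (opposite to input, |ω| = 142.9016 rpm)

Stage 1 [93T→84T]: ω = 656.0000×93/84 = 726.2857 rpm, dir flips to −; running = −726.2857
Stage 2 [26T→74T]: ω = 726.2857×26/74 = 255.1815 rpm, dir flips to +; running = +255.1815
Stage 3 [14T→25T]: ω = 255.1815×14/25 = 142.9016 rpm, dir flips to −; running = −142.9016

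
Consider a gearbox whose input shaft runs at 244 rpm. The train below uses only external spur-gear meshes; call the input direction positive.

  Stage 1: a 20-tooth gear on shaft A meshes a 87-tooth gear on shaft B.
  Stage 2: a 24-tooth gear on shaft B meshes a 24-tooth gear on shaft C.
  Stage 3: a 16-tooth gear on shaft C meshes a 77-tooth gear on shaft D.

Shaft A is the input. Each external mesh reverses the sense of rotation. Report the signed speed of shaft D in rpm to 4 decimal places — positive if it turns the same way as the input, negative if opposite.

-11.6555 rpm (opposite to input, |ω| = 11.6555 rpm)

Stage 1 [20T→87T]: ω = 244.0000×20/87 = 56.0920 rpm, dir flips to −; running = −56.0920
Stage 2 [24T→24T]: ω = 56.0920×24/24 = 56.0920 rpm, dir flips to +; running = +56.0920
Stage 3 [16T→77T]: ω = 56.0920×16/77 = 11.6555 rpm, dir flips to −; running = −11.6555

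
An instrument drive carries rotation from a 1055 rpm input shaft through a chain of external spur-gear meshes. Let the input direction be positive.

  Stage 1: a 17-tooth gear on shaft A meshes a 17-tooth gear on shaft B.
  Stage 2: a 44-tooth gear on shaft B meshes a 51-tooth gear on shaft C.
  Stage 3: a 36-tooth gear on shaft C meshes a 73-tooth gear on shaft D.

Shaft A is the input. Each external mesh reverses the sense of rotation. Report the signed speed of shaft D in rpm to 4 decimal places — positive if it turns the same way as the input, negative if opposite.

-448.8638 rpm (opposite to input, |ω| = 448.8638 rpm)

Stage 1 [17T→17T]: ω = 1055.0000×17/17 = 1055.0000 rpm, dir flips to −; running = −1055.0000
Stage 2 [44T→51T]: ω = 1055.0000×44/51 = 910.1961 rpm, dir flips to +; running = +910.1961
Stage 3 [36T→73T]: ω = 910.1961×36/73 = 448.8638 rpm, dir flips to −; running = −448.8638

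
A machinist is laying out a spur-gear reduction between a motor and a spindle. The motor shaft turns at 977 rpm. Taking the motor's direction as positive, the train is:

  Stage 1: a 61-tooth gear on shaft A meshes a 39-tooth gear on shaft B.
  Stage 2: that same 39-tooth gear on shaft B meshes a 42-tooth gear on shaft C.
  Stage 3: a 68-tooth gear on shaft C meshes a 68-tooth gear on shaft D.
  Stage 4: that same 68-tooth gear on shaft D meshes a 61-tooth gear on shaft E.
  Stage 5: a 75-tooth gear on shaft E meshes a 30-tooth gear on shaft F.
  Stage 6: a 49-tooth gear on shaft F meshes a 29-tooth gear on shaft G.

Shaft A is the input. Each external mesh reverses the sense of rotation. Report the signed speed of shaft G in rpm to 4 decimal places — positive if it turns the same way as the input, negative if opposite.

Stage 1 [61T→39T]: ω = 977.0000×61/39 = 1528.1282 rpm, dir flips to −; running = −1528.1282
Stage 2 [39T→42T]: ω = 1528.1282×39/42 = 1418.9762 rpm, dir flips to +; running = +1418.9762
Stage 3 [68T→68T]: ω = 1418.9762×68/68 = 1418.9762 rpm, dir flips to −; running = −1418.9762
Stage 4 [68T→61T]: ω = 1418.9762×68/61 = 1581.8095 rpm, dir flips to +; running = +1581.8095
Stage 5 [75T→30T]: ω = 1581.8095×75/30 = 3954.5238 rpm, dir flips to −; running = −3954.5238
Stage 6 [49T→29T]: ω = 3954.5238×49/29 = 6681.7816 rpm, dir flips to +; running = +6681.7816

+6681.7816 rpm (same as input, |ω| = 6681.7816 rpm)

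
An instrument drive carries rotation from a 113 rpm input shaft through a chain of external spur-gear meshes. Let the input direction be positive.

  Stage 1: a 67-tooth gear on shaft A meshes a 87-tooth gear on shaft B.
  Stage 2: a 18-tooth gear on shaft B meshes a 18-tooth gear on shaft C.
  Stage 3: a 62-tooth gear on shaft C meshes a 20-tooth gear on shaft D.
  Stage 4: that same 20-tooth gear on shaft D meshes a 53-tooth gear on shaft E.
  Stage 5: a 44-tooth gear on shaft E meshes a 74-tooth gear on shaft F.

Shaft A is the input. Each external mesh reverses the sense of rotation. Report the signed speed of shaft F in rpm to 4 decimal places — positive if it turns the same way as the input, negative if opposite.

-60.5300 rpm (opposite to input, |ω| = 60.5300 rpm)

Stage 1 [67T→87T]: ω = 113.0000×67/87 = 87.0230 rpm, dir flips to −; running = −87.0230
Stage 2 [18T→18T]: ω = 87.0230×18/18 = 87.0230 rpm, dir flips to +; running = +87.0230
Stage 3 [62T→20T]: ω = 87.0230×62/20 = 269.7713 rpm, dir flips to −; running = −269.7713
Stage 4 [20T→53T]: ω = 269.7713×20/53 = 101.8005 rpm, dir flips to +; running = +101.8005
Stage 5 [44T→74T]: ω = 101.8005×44/74 = 60.5300 rpm, dir flips to −; running = −60.5300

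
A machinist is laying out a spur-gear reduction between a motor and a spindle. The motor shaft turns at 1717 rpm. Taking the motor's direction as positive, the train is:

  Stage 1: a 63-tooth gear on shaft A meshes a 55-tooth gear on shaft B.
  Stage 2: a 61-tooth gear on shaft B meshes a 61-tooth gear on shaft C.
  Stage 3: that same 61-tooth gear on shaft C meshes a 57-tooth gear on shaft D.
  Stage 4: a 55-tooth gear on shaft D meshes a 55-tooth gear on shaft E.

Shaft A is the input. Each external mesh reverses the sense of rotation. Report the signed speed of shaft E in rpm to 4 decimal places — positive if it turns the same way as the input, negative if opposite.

Stage 1 [63T→55T]: ω = 1717.0000×63/55 = 1966.7455 rpm, dir flips to −; running = −1966.7455
Stage 2 [61T→61T]: ω = 1966.7455×61/61 = 1966.7455 rpm, dir flips to +; running = +1966.7455
Stage 3 [61T→57T]: ω = 1966.7455×61/57 = 2104.7627 rpm, dir flips to −; running = −2104.7627
Stage 4 [55T→55T]: ω = 2104.7627×55/55 = 2104.7627 rpm, dir flips to +; running = +2104.7627

+2104.7627 rpm (same as input, |ω| = 2104.7627 rpm)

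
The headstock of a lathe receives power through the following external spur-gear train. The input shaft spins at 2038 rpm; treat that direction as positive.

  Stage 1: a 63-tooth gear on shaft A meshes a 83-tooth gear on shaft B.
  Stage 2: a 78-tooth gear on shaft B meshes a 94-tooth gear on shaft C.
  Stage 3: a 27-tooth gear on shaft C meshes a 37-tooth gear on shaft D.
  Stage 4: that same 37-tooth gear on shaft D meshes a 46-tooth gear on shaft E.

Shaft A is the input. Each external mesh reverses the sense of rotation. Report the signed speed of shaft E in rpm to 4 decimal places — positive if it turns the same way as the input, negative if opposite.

Stage 1 [63T→83T]: ω = 2038.0000×63/83 = 1546.9157 rpm, dir flips to −; running = −1546.9157
Stage 2 [78T→94T]: ω = 1546.9157×78/94 = 1283.6109 rpm, dir flips to +; running = +1283.6109
Stage 3 [27T→37T]: ω = 1283.6109×27/37 = 936.6890 rpm, dir flips to −; running = −936.6890
Stage 4 [37T→46T]: ω = 936.6890×37/46 = 753.4238 rpm, dir flips to +; running = +753.4238

+753.4238 rpm (same as input, |ω| = 753.4238 rpm)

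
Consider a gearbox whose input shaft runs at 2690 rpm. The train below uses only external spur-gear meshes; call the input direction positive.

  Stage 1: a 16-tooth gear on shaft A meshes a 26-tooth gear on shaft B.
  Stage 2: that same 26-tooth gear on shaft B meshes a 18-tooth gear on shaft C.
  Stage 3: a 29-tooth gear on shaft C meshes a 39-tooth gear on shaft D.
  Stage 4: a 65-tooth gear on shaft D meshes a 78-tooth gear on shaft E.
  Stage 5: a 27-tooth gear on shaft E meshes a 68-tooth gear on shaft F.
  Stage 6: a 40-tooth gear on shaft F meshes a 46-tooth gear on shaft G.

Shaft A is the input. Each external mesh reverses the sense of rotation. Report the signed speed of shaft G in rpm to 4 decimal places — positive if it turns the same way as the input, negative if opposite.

Stage 1 [16T→26T]: ω = 2690.0000×16/26 = 1655.3846 rpm, dir flips to −; running = −1655.3846
Stage 2 [26T→18T]: ω = 1655.3846×26/18 = 2391.1111 rpm, dir flips to +; running = +2391.1111
Stage 3 [29T→39T]: ω = 2391.1111×29/39 = 1778.0057 rpm, dir flips to −; running = −1778.0057
Stage 4 [65T→78T]: ω = 1778.0057×65/78 = 1481.6714 rpm, dir flips to +; running = +1481.6714
Stage 5 [27T→68T]: ω = 1481.6714×27/68 = 588.3107 rpm, dir flips to −; running = −588.3107
Stage 6 [40T→46T]: ω = 588.3107×40/46 = 511.5745 rpm, dir flips to +; running = +511.5745

+511.5745 rpm (same as input, |ω| = 511.5745 rpm)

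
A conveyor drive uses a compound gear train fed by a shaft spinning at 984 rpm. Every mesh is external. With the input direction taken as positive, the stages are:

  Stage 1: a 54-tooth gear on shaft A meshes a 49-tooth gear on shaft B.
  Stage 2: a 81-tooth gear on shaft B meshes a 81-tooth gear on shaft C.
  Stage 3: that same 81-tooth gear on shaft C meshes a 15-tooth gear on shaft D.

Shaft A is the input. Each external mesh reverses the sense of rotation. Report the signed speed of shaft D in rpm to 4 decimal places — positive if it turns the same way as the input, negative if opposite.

-5855.8041 rpm (opposite to input, |ω| = 5855.8041 rpm)

Stage 1 [54T→49T]: ω = 984.0000×54/49 = 1084.4082 rpm, dir flips to −; running = −1084.4082
Stage 2 [81T→81T]: ω = 1084.4082×81/81 = 1084.4082 rpm, dir flips to +; running = +1084.4082
Stage 3 [81T→15T]: ω = 1084.4082×81/15 = 5855.8041 rpm, dir flips to −; running = −5855.8041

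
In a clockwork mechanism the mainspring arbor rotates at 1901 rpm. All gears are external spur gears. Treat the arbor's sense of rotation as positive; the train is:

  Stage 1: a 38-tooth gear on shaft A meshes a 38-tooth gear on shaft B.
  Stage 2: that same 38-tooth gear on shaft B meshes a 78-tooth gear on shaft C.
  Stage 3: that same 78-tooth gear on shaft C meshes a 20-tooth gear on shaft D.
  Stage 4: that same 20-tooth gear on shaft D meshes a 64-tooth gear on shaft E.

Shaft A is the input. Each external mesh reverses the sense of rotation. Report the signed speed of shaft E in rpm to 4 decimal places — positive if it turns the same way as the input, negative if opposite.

+1128.7188 rpm (same as input, |ω| = 1128.7188 rpm)

Stage 1 [38T→38T]: ω = 1901.0000×38/38 = 1901.0000 rpm, dir flips to −; running = −1901.0000
Stage 2 [38T→78T]: ω = 1901.0000×38/78 = 926.1282 rpm, dir flips to +; running = +926.1282
Stage 3 [78T→20T]: ω = 926.1282×78/20 = 3611.9000 rpm, dir flips to −; running = −3611.9000
Stage 4 [20T→64T]: ω = 3611.9000×20/64 = 1128.7188 rpm, dir flips to +; running = +1128.7188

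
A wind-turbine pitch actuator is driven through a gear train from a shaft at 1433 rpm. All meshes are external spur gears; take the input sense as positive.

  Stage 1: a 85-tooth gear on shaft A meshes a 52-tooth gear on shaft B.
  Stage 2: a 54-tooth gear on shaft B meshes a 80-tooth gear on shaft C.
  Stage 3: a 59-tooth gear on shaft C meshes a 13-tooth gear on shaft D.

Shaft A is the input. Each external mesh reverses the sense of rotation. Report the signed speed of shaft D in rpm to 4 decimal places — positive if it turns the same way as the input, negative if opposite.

-7175.8641 rpm (opposite to input, |ω| = 7175.8641 rpm)

Stage 1 [85T→52T]: ω = 1433.0000×85/52 = 2342.4038 rpm, dir flips to −; running = −2342.4038
Stage 2 [54T→80T]: ω = 2342.4038×54/80 = 1581.1226 rpm, dir flips to +; running = +1581.1226
Stage 3 [59T→13T]: ω = 1581.1226×59/13 = 7175.8641 rpm, dir flips to −; running = −7175.8641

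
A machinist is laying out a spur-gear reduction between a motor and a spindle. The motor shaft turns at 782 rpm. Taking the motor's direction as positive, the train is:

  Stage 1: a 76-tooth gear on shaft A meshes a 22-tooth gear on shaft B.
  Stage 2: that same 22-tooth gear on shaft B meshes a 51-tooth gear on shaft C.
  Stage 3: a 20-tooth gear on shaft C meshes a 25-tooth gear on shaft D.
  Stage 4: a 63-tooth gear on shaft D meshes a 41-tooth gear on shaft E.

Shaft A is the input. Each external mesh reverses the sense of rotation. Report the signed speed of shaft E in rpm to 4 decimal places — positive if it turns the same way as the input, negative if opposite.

+1432.5073 rpm (same as input, |ω| = 1432.5073 rpm)

Stage 1 [76T→22T]: ω = 782.0000×76/22 = 2701.4545 rpm, dir flips to −; running = −2701.4545
Stage 2 [22T→51T]: ω = 2701.4545×22/51 = 1165.3333 rpm, dir flips to +; running = +1165.3333
Stage 3 [20T→25T]: ω = 1165.3333×20/25 = 932.2667 rpm, dir flips to −; running = −932.2667
Stage 4 [63T→41T]: ω = 932.2667×63/41 = 1432.5073 rpm, dir flips to +; running = +1432.5073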